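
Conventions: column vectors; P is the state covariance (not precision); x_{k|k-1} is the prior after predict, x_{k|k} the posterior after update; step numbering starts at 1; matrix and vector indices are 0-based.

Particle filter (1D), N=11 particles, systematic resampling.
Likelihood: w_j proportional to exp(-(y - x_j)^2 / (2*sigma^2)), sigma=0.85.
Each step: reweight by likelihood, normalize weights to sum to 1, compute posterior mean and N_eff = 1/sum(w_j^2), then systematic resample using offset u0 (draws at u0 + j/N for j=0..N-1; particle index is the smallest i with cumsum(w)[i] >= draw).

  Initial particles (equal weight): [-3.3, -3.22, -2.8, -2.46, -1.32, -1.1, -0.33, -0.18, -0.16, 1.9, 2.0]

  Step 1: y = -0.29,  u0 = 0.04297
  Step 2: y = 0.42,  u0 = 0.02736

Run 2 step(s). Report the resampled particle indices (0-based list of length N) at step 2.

resampled_idx = [1, 3, 4, 5, 5, 6, 7, 8, 8, 9, 10]

step 1: w=[0.0004, 0.0006, 0.0030, 0.0091, 0.1139, 0.1508, 0.2371, 0.2354, 0.2346, 0.0086, 0.0063]  mean=-0.4799  Neff=4.9352  idx=[4, 5, 5, 6, 6, 6, 7, 7, 8, 8, 8]
step 2: w=[0.0189, 0.0311, 0.0311, 0.1043, 0.1043, 0.1043, 0.1200, 0.1200, 0.1220, 0.1220, 0.1220]  mean=-0.2985  Neff=9.2281  idx=[1, 3, 4, 5, 5, 6, 7, 8, 8, 9, 10]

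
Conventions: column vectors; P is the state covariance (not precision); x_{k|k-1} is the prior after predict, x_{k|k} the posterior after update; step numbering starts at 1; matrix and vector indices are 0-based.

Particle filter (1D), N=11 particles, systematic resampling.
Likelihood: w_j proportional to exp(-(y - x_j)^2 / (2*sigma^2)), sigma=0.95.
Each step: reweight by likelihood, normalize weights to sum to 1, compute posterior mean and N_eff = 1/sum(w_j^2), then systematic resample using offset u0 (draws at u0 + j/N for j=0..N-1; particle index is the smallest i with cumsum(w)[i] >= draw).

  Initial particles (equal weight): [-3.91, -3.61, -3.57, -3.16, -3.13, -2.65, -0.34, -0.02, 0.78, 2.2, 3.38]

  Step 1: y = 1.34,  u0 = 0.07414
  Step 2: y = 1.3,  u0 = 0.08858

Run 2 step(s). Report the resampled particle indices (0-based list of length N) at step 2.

resampled_idx = [1, 3, 3, 4, 5, 5, 6, 7, 8, 9, 10]

step 1: w=[0.0000, 0.0000, 0.0000, 0.0000, 0.0000, 0.0001, 0.0964, 0.1652, 0.3869, 0.3056, 0.0459]  mean=1.0928  Neff=3.5494  idx=[6, 7, 7, 8, 8, 8, 8, 9, 9, 9, 10]
step 2: w=[0.0350, 0.0592, 0.0592, 0.1337, 0.1337, 0.1337, 0.1337, 0.0992, 0.0992, 0.0992, 0.0141]  mean=1.1054  Neff=9.1336  idx=[1, 3, 3, 4, 5, 5, 6, 7, 8, 9, 10]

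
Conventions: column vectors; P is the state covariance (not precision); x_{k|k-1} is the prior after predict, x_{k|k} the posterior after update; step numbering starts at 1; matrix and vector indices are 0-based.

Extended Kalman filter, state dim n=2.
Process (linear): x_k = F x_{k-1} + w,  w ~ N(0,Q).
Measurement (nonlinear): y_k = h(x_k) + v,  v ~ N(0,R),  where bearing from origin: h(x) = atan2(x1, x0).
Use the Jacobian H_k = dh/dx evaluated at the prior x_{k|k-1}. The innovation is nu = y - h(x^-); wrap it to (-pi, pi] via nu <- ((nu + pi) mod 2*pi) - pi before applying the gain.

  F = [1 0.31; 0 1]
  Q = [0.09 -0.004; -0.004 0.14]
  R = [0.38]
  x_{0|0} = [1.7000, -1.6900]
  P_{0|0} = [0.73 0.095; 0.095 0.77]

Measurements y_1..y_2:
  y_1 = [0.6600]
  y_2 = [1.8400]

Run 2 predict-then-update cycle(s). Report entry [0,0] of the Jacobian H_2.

step 1: x^-=[1.1761, -1.6900]  P^-=[0.9529 0.3297; 0.3297 0.9100]  H_jac=[0.3986 0.2774]  S=[0.6744]  K=[0.6989; 0.5692]  nu=[1.6228]  x^+=[2.3103, -0.7662]  P^+=[0.6235 0.0614; 0.0614 0.6915]
step 2: x^-=[2.0728, -0.7662]  P^-=[0.8180 0.2718; 0.2718 0.8315]  H_jac=[0.1569 0.4244]  S=[0.5861]  K=[0.4158; 0.6749]  nu=[2.1941]  x^+=[2.9850, 0.7145]  P^+=[0.7167 0.1073; 0.1073 0.5645]

H_jac[0,0] = 0.1569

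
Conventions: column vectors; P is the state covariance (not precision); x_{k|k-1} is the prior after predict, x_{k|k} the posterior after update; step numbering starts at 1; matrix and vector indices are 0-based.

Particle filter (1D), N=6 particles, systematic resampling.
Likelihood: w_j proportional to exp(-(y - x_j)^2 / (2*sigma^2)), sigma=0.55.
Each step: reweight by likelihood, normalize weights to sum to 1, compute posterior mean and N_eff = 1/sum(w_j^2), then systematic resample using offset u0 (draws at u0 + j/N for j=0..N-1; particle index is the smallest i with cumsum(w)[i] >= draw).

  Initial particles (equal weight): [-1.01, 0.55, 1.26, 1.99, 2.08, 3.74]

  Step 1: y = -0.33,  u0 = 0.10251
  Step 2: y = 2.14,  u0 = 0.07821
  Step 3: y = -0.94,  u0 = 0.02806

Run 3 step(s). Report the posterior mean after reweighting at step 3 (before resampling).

step 1: w=[0.6133, 0.3662, 0.0202, 0.0002, 0.0001, 0.0000]  mean=-0.3921  Neff=1.9581  idx=[0, 0, 0, 0, 1, 1]
step 2: w=[0.0000, 0.0000, 0.0000, 0.0000, 0.5000, 0.5000]  mean=0.5500  Neff=2.0000  idx=[4, 4, 4, 5, 5, 5]
step 3: w=[0.1667, 0.1667, 0.1667, 0.1667, 0.1667, 0.1667]  mean=0.5500  Neff=6.0000  idx=[0, 1, 2, 3, 4, 5]

post_mean = 0.5500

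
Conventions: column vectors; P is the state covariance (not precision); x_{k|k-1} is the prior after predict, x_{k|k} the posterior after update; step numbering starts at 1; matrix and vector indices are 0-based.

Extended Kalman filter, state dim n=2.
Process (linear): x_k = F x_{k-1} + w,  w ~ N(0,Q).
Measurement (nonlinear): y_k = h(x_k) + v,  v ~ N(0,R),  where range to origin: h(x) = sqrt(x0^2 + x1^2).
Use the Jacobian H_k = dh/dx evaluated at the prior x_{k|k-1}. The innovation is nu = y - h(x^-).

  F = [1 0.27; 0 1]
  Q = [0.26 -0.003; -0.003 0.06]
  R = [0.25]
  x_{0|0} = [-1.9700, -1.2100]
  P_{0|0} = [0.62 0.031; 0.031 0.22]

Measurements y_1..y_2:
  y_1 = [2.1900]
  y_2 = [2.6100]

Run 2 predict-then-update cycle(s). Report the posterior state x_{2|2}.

x_post = [-2.3241, -1.1430]

step 1: x^-=[-2.2967, -1.2100]  P^-=[0.9128 0.0874; 0.0874 0.2800]  H_jac=[-0.8847 -0.4661]  S=[1.0974]  K=[-0.7730; -0.1894]  nu=[-0.4059]  x^+=[-1.9829, -1.1331]  P^+=[0.2570 -0.0733; -0.0733 0.2406]
step 2: x^-=[-2.2888, -1.1331]  P^-=[0.4950 -0.0113; -0.0113 0.3006]  H_jac=[-0.8962 -0.4437]  S=[0.6978]  K=[-0.6286; -0.1767]  nu=[0.0560]  x^+=[-2.3241, -1.1430]  P^+=[0.2193 -0.0888; -0.0888 0.2789]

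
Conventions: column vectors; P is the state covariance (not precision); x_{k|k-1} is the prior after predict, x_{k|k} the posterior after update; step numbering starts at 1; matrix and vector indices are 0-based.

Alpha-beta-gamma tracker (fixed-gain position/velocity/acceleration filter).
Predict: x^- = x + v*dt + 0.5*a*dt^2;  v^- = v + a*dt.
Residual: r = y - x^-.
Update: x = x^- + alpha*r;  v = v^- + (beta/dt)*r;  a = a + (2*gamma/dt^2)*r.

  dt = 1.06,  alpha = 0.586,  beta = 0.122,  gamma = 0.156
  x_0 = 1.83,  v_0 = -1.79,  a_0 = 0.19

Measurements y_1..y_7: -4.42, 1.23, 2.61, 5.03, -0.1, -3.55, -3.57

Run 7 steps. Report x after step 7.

step 1: x_pred=0.0393  r=-4.4593  x^+=-2.5738  v^+=-2.1018  a^+=-1.0483
step 2: x_pred=-5.3907  r=6.6207  x^+=-1.5110  v^+=-2.4510  a^+=0.7902
step 3: x_pred=-3.6651  r=6.2751  x^+=0.0121  v^+=-0.8912  a^+=2.5326
step 4: x_pred=0.4903  r=4.5397  x^+=3.1506  v^+=2.3159  a^+=3.7932
step 5: x_pred=7.7364  r=-7.8364  x^+=3.1443  v^+=5.4348  a^+=1.6172
step 6: x_pred=9.8137  r=-13.3637  x^+=1.9826  v^+=5.6109  a^+=-2.0936
step 7: x_pred=6.7540  r=-10.3240  x^+=0.7041  v^+=2.2035  a^+=-4.9604

x_post = 0.7041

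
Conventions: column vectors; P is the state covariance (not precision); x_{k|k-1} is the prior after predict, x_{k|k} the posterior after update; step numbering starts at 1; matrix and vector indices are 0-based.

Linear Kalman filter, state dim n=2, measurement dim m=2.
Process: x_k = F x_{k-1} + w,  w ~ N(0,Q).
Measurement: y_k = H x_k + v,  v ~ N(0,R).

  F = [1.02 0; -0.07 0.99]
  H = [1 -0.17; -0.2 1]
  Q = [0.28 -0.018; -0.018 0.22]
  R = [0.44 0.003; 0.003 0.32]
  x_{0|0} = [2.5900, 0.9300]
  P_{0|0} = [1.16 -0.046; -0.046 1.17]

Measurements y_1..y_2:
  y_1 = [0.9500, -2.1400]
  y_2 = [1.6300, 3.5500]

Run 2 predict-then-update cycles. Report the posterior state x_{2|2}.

step 1: x^-=[2.6418, 0.7394]  P^-=[1.4869 -0.1473; -0.1473 1.3788]  S=[2.0168 -0.6810; -0.6810 1.8172]  K=[0.7637 0.0415; 0.0829 0.8061]  nu=[-1.5661, -2.3510]  x^+=[1.3482, -1.2856]  P^+=[0.3507 0.0857; 0.0857 0.2753]
step 2: x^-=[1.3751, -1.3671]  P^-=[0.6449 0.0435; 0.0435 0.4797]  S=[1.0840 -0.1625; -0.1625 0.8081]  K=[0.5901 0.0129; 0.0539 0.5937]  nu=[0.0225, 5.1921]  x^+=[1.4555, 1.7167]  P^+=[0.2698 0.0599; 0.0599 0.2021]

x_post = [1.4555, 1.7167]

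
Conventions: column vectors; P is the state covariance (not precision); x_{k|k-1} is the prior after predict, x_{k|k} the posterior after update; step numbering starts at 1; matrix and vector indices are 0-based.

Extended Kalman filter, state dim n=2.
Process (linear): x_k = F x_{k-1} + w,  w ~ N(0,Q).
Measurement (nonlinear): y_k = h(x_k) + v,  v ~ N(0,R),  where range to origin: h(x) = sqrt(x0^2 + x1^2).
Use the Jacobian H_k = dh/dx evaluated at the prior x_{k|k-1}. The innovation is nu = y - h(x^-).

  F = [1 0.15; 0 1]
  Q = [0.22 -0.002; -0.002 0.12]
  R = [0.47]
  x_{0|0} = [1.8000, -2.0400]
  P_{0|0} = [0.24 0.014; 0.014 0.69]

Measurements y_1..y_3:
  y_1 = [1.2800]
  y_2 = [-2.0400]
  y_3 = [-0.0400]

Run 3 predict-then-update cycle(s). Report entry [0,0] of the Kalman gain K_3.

K[0,0] = 0.2233

step 1: x^-=[1.4940, -2.0400]  P^-=[0.4797 0.1155; 0.1155 0.8100]  H_jac=[0.5908 -0.8068]  S=[1.0546]  K=[0.1804; -0.5550]  nu=[-1.2486]  x^+=[1.2687, -1.3471]  P^+=[0.4454 0.2211; 0.2211 0.4852]
step 2: x^-=[1.0667, -1.3471]  P^-=[0.7426 0.2919; 0.2919 0.6052]  H_jac=[0.6208 -0.7840]  S=[0.8441]  K=[0.2751; -0.3475]  nu=[-3.7583]  x^+=[0.0328, -0.0412]  P^+=[0.6788 0.3726; 0.3726 0.5033]
step 3: x^-=[0.0266, -0.0412]  P^-=[1.0219 0.4460; 0.4460 0.6233]  H_jac=[0.5424 -0.8401]  S=[0.8040]  K=[0.2233; -0.3504]  nu=[-0.0891]  x^+=[0.0067, -0.0100]  P^+=[0.9818 0.5089; 0.5089 0.5246]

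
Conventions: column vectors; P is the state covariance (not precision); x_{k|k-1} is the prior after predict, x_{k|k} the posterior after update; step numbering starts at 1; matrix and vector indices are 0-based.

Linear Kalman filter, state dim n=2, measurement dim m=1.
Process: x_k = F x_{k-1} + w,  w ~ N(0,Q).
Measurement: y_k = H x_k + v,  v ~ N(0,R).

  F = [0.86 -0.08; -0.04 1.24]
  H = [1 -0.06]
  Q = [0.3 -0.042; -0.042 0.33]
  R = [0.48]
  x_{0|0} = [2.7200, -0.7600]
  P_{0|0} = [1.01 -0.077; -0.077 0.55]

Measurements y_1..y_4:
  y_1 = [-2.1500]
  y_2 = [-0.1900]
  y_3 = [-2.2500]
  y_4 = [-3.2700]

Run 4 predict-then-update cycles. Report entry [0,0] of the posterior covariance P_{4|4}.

step 1: x^-=[2.4000, -1.0512]  P^-=[1.0611 -0.2137; -0.2137 1.1849]  S=[1.5710]  K=[0.6836; -0.1813]  nu=[-4.6131]  x^+=[-0.7534, -0.2150]  P^+=[0.3270 -0.0190; -0.0190 1.1333]
step 2: x^-=[-0.6308, -0.2365]  P^-=[0.5517 -0.1860; -0.1860 2.0750]  S=[1.0615]  K=[0.5303; -0.2925]  nu=[0.4266]  x^+=[-0.4046, -0.3613]  P^+=[0.2532 -0.0214; -0.0214 1.9842]
step 3: x^-=[-0.3190, -0.4318]  P^-=[0.5029 -0.2704; -0.2704 3.3834]  S=[1.0276]  K=[0.5052; -0.4607]  nu=[-1.9569]  x^+=[-1.3077, 0.4697]  P^+=[0.2406 -0.0312; -0.0312 3.1653]
step 4: x^-=[-1.1622, 0.6347]  P^-=[0.5025 -0.3977; -0.3977 5.2005]  S=[1.0490]  K=[0.5018; -0.6766]  nu=[-2.0697]  x^+=[-2.2008, 2.0350]  P^+=[0.2384 -0.0415; -0.0415 4.7203]

P_post[0,0] = 0.2384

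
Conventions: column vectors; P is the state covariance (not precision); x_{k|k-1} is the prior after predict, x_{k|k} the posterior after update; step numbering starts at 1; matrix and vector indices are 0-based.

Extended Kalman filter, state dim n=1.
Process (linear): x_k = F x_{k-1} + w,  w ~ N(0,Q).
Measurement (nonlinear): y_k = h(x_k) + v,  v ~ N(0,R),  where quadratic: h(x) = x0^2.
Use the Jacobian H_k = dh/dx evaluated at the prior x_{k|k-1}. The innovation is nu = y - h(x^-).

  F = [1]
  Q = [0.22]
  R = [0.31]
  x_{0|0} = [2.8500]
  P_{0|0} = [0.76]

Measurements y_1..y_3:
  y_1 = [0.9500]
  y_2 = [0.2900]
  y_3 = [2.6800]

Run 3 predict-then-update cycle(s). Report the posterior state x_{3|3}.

step 1: x^-=[2.8500]  P^-=[0.9800]  H_jac=[5.7000]  S=[32.1502]  K=[0.1737]  nu=[-7.1725]  x^+=[1.6038]  P^+=[0.0094]
step 2: x^-=[1.6038]  P^-=[0.2294]  H_jac=[3.2076]  S=[2.6707]  K=[0.2756]  nu=[-2.2822]  x^+=[0.9749]  P^+=[0.0266]
step 3: x^-=[0.9749]  P^-=[0.2466]  H_jac=[1.9498]  S=[1.2476]  K=[0.3854]  nu=[1.7296]  x^+=[1.6415]  P^+=[0.0613]

x_post = [1.6415]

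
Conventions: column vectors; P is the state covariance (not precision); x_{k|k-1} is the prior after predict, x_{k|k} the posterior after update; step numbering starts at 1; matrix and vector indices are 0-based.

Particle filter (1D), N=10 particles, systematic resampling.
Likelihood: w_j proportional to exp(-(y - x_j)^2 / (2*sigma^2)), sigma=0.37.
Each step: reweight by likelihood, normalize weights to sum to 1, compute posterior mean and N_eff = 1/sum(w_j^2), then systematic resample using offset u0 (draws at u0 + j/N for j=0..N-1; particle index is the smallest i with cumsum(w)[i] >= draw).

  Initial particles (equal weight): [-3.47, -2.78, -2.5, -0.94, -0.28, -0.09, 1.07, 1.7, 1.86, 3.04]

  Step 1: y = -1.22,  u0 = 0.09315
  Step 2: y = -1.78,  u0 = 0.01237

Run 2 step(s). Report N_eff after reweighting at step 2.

N_eff = 9.0008

step 1: w=[0.0000, 0.0002, 0.0031, 0.9355, 0.0494, 0.0117, 0.0000, 0.0000, 0.0000, 0.0000]  mean=-0.9026  Neff=1.1392  idx=[3, 3, 3, 3, 3, 3, 3, 3, 3, 5]
step 2: w=[0.1111, 0.1111, 0.1111, 0.1111, 0.1111, 0.1111, 0.1111, 0.1111, 0.1111, 0.0000]  mean=-0.9400  Neff=9.0008  idx=[0, 1, 1, 2, 3, 4, 5, 6, 7, 8]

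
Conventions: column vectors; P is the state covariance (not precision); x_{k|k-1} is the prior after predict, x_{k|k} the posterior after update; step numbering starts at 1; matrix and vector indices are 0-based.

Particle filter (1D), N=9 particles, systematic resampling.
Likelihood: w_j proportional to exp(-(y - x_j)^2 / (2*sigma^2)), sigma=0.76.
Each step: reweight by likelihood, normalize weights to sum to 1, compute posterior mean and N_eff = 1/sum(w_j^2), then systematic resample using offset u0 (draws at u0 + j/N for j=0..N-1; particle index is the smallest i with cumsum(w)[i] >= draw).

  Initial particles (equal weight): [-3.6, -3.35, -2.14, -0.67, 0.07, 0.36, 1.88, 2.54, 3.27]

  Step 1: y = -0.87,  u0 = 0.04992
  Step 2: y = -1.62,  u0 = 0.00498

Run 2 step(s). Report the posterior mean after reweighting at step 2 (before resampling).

step 1: w=[0.0008, 0.0025, 0.1265, 0.4937, 0.2378, 0.1379, 0.0007, 0.0000, 0.0000]  mean=-0.5450  Neff=2.9823  idx=[2, 3, 3, 3, 3, 3, 4, 4, 5]
step 2: w=[0.2410, 0.1395, 0.1395, 0.1395, 0.1395, 0.1395, 0.0257, 0.0257, 0.0102]  mean=-0.9758  Neff=6.3784  idx=[0, 0, 0, 1, 2, 3, 4, 4, 5]

post_mean = -0.9758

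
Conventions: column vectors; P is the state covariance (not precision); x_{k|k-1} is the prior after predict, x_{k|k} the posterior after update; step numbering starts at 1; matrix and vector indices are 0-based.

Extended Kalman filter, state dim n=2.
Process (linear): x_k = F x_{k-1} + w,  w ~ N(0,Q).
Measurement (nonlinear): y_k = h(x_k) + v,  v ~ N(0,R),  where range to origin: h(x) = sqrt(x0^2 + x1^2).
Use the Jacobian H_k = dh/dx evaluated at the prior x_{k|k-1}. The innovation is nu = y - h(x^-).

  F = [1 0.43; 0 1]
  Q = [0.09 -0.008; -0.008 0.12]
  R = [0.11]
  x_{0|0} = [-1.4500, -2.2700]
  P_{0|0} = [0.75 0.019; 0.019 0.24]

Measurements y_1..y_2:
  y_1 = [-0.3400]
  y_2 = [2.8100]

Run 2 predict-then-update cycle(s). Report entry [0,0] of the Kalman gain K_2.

step 1: x^-=[-2.4261, -2.2700]  P^-=[0.9007 0.1142; 0.1142 0.3600]  H_jac=[-0.7302 -0.6832]  S=[0.8723]  K=[-0.8435; -0.3776]  nu=[-3.6625]  x^+=[0.6631, -0.8871]  P^+=[0.2801 -0.1636; -0.1636 0.2356]
step 2: x^-=[0.2817, -0.8871]  P^-=[0.2730 -0.0703; -0.0703 0.3556]  H_jac=[0.3026 -0.9531]  S=[0.4986]  K=[0.3000; -0.7225]  nu=[1.8792]  x^+=[0.8455, -2.2448]  P^+=[0.2281 0.0378; 0.0378 0.0954]

K[0,0] = 0.3000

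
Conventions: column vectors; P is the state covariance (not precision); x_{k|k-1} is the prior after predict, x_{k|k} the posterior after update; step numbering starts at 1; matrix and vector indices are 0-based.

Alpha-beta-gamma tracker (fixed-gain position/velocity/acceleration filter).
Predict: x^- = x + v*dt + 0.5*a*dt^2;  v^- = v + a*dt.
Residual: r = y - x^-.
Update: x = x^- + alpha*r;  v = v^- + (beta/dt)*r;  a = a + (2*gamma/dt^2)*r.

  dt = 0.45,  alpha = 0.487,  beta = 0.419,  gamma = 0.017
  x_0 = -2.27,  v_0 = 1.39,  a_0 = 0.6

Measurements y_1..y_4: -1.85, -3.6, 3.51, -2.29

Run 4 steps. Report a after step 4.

step 1: x_pred=-1.5837  r=-0.2663  x^+=-1.7134  v^+=1.4121  a^+=0.5553
step 2: x_pred=-1.0217  r=-2.5783  x^+=-2.2774  v^+=-0.7387  a^+=0.1224
step 3: x_pred=-2.5974  r=6.1074  x^+=0.3769  v^+=5.0031  a^+=1.1478
step 4: x_pred=2.7445  r=-5.0345  x^+=0.2927  v^+=0.8319  a^+=0.3025

a_post = 0.3025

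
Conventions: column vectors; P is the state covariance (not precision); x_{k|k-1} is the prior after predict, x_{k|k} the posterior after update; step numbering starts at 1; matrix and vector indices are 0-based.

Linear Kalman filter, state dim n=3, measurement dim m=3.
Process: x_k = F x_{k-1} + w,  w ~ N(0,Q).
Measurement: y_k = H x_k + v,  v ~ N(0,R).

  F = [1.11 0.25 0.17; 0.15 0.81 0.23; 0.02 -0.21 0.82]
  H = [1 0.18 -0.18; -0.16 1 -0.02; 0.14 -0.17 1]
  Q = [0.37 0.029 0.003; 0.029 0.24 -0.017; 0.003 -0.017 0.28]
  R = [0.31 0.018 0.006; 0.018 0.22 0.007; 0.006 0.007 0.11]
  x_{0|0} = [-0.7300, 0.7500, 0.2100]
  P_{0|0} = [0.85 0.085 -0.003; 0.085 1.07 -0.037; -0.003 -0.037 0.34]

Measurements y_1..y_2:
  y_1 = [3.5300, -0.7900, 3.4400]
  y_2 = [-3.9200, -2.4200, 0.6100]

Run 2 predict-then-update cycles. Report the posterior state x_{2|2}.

x_post = [-1.2671, -1.5876, 1.0733]

step 1: x^-=[-0.5871, 0.5463, 0.0001]  P^-=[1.5369 0.4720 -0.0153; 0.4720 0.9858 -0.1568; -0.0153 -0.1568 0.5681]  S=[2.0828 0.4387 -0.0275; 0.4387 1.1005 -0.2823; -0.0275 -0.2823 0.7632]  K=[0.7971 -0.0711 0.1592; 0.1668 0.7493 -0.0553; -0.0777 0.0871 0.8058]  nu=[4.0188, -1.4302, 3.6150]  x^+=[3.2934, -0.0548, 2.4764]  P^+=[0.2390 0.0379 -0.0052; 0.0379 0.1740 0.0244; -0.0052 0.0244 0.0937]
step 2: x^-=[4.0629, 1.0192, 2.1080]  P^-=[0.6992 0.1465 0.0029; 0.1465 0.3825 -0.0144; 0.0029 -0.0144 0.3418]  S=[1.0853 0.1212 0.0093; 0.1212 0.5742 -0.0710; 0.0093 -0.0710 0.4754]  K=[0.6742 -0.0651 0.1369; 0.1350 0.5926 -0.0381; -0.0703 0.0680 0.7367]  nu=[-7.7870, -2.7470, -1.8935]  x^+=[-1.2671, -1.5876, 1.0733]  P^+=[0.2023 0.0310 -0.0044; 0.0310 0.1379 0.0199; -0.0044 0.0199 0.0851]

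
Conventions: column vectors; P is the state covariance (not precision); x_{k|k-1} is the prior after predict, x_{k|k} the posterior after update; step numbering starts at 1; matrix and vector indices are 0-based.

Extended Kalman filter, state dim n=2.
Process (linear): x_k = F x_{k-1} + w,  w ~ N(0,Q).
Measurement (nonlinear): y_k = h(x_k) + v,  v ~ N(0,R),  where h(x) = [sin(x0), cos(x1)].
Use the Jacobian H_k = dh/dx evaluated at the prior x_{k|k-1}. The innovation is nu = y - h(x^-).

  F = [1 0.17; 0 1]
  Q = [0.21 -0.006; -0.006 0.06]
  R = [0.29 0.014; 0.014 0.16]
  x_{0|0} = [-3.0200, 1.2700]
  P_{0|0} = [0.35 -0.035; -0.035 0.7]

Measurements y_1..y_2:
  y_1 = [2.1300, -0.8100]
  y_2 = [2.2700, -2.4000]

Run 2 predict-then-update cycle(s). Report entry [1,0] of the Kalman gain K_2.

step 1: x^-=[-2.8041, 1.2700]  P^-=[0.5683 0.0780; 0.0780 0.7600]  H_jac=[-0.9436 0.0000; 0.0000 -0.9551]  S=[0.7960 0.0843; 0.0843 0.8533]  K=[-0.6715 -0.0210; -0.0024 -0.8504]  nu=[2.4611, -1.1063]  x^+=[-4.4335, 2.2049]  P^+=[0.2067 0.0134; 0.0134 0.1425]
step 2: x^-=[-4.0586, 2.2049]  P^-=[0.4253 0.0316; 0.0316 0.2025]  H_jac=[-0.6082 0.0000; 0.0000 -0.8056]  S=[0.4473 0.0295; 0.0295 0.2914]  K=[-0.5764 -0.0290; -0.0061 -0.5592]  nu=[1.4762, -1.8075]  x^+=[-4.8570, 3.2067]  P^+=[0.2755 0.0158; 0.0158 0.1112]

K[1,0] = -0.0061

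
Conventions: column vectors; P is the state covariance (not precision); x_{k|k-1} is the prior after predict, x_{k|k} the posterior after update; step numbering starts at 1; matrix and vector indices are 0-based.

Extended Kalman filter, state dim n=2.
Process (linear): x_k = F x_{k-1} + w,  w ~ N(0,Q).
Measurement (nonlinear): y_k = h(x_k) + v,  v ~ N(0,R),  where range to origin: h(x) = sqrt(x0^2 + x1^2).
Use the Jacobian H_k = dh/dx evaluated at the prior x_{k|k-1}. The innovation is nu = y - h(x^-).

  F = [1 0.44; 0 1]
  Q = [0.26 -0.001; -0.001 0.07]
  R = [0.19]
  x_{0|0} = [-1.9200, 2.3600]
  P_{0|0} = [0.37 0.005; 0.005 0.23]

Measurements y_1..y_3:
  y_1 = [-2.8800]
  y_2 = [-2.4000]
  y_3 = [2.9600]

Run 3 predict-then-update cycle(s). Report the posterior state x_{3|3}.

step 1: x^-=[-0.8816, 2.3600]  P^-=[0.6789 0.1052; 0.1052 0.3000]  H_jac=[-0.3499 0.9368]  S=[0.4674]  K=[-0.2974; 0.5225]  nu=[-5.3993]  x^+=[0.7244, -0.4610]  P^+=[0.6376 0.1778; 0.1778 0.1724]
step 2: x^-=[0.5216, -0.4610]  P^-=[1.0875 0.2527; 0.2527 0.2424]  H_jac=[0.7493 -0.6622]  S=[0.6561]  K=[0.9869; 0.0439]  nu=[-3.0961]  x^+=[-2.5340, -0.5970]  P^+=[0.4484 0.2243; 0.2243 0.2411]
step 3: x^-=[-2.7966, -0.5970]  P^-=[0.9525 0.3294; 0.3294 0.3111]  H_jac=[-0.9780 -0.2088]  S=[1.2490]  K=[-0.8008; -0.3099]  nu=[0.1004]  x^+=[-2.8770, -0.6281]  P^+=[0.1514 0.0194; 0.0194 0.1912]

x_post = [-2.8770, -0.6281]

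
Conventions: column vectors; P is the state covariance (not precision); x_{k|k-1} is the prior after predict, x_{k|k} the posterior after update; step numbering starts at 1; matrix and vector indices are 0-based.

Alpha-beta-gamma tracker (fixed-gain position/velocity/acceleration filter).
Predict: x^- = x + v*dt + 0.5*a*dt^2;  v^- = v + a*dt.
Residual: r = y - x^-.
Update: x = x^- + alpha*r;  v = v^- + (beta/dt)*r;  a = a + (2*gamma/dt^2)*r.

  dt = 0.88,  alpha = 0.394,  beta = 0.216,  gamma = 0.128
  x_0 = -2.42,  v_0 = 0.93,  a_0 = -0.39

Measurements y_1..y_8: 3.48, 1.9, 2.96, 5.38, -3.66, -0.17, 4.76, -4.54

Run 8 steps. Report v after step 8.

step 1: x_pred=-1.7526  r=5.2326  x^+=0.3090  v^+=1.8712  a^+=1.3398
step 2: x_pred=2.4744  r=-0.5744  x^+=2.2481  v^+=2.9092  a^+=1.1499
step 3: x_pred=5.2534  r=-2.2934  x^+=4.3498  v^+=3.3582  a^+=0.3917
step 4: x_pred=7.4567  r=-2.0767  x^+=6.6385  v^+=3.1932  a^+=-0.2948
step 5: x_pred=9.3343  r=-12.9943  x^+=4.2145  v^+=-0.2558  a^+=-4.5904
step 6: x_pred=2.2121  r=-2.3821  x^+=1.2735  v^+=-4.8800  a^+=-5.3779
step 7: x_pred=-5.1032  r=9.8632  x^+=-1.2171  v^+=-7.1916  a^+=-2.1173
step 8: x_pred=-8.3655  r=3.8255  x^+=-6.8582  v^+=-8.1158  a^+=-0.8527

v_post = -8.1158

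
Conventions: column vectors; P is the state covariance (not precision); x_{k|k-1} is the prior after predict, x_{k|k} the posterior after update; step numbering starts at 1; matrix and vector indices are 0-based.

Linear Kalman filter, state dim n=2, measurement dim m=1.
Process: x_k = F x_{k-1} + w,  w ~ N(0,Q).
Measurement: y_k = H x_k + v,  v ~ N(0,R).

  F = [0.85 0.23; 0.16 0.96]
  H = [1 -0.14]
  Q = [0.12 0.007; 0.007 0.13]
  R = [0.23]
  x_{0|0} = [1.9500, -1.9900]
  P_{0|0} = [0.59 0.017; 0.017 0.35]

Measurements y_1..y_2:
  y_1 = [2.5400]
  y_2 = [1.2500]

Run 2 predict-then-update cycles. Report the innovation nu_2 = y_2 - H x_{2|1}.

step 1: x^-=[1.1998, -1.5984]  P^-=[0.5714 0.1790; 0.1790 0.4729]  S=[0.7606]  K=[0.7184; 0.1483]  nu=[1.1164]  x^+=[2.0018, -1.4328]  P^+=[0.1789 0.0980; 0.0980 0.4562]
step 2: x^-=[1.3720, -1.0552]  P^-=[0.3117 0.2156; 0.2156 0.5851]  S=[0.4928]  K=[0.5713; 0.2713]  nu=[-0.2697]  x^+=[1.2179, -1.1284]  P^+=[0.1509 0.1392; 0.1392 0.5488]

innov = [-0.2697]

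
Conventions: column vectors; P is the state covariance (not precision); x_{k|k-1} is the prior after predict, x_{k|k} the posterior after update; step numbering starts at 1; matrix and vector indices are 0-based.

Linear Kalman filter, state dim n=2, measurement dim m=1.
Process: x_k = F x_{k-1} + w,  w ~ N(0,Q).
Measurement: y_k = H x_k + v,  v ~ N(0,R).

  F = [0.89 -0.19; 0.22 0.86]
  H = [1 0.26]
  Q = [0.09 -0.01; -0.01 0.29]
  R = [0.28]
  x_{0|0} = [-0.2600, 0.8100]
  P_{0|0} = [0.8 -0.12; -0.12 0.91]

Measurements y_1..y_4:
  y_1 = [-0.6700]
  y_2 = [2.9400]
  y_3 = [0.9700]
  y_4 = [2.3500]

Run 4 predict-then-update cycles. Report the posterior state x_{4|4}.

step 1: x^-=[-0.3853, 0.6394]  P^-=[0.7971 -0.0889; -0.0889 0.9563]  S=[1.0955]  K=[0.7065; 0.1458]  nu=[-0.4509]  x^+=[-0.7039, 0.5736]  P^+=[0.2503 -0.2018; -0.2018 0.9330]
step 2: x^-=[-0.7355, 0.3385]  P^-=[0.3902 -0.2594; -0.2594 0.9159]  S=[0.5972]  K=[0.5404; -0.0357]  nu=[3.5875]  x^+=[1.2032, 0.2103]  P^+=[0.2158 -0.2479; -0.2479 0.9151]
step 3: x^-=[1.0309, 0.4456]  P^-=[0.3778 -0.2967; -0.2967 0.8834]  S=[0.5632]  K=[0.5338; -0.1189]  nu=[-0.1767]  x^+=[0.9365, 0.4666]  P^+=[0.2173 -0.2609; -0.2609 0.8755]
step 4: x^-=[0.7449, 0.6073]  P^-=[0.3820 -0.2993; -0.2993 0.8493]  S=[0.5637]  K=[0.5395; -0.1392]  nu=[1.4472]  x^+=[1.5257, 0.4058]  P^+=[0.2179 -0.2570; -0.2570 0.8383]

x_post = [1.5257, 0.4058]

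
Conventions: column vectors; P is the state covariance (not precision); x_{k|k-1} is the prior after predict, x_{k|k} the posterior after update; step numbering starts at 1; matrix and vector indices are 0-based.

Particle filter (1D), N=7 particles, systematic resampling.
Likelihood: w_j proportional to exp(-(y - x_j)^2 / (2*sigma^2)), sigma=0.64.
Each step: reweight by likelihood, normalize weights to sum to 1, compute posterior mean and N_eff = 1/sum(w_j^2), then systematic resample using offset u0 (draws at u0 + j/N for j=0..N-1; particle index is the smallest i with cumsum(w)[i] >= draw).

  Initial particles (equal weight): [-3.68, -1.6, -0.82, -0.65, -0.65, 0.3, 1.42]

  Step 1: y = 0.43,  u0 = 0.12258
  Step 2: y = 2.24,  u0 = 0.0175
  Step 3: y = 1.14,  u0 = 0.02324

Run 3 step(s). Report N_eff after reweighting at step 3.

N_eff = 6.7238

step 1: w=[0.0000, 0.0034, 0.0774, 0.1255, 0.1255, 0.5106, 0.1576]  mean=0.1448  Neff=3.0954  idx=[3, 4, 5, 5, 5, 5, 6]
step 2: w=[0.0001, 0.0001, 0.0210, 0.0210, 0.0210, 0.0210, 0.9157]  mean=1.3254  Neff=1.1901  idx=[2, 6, 6, 6, 6, 6, 6]
step 3: w=[0.0719, 0.1547, 0.1547, 0.1547, 0.1547, 0.1547, 0.1547]  mean=1.3394  Neff=6.7238  idx=[0, 1, 2, 3, 4, 5, 6]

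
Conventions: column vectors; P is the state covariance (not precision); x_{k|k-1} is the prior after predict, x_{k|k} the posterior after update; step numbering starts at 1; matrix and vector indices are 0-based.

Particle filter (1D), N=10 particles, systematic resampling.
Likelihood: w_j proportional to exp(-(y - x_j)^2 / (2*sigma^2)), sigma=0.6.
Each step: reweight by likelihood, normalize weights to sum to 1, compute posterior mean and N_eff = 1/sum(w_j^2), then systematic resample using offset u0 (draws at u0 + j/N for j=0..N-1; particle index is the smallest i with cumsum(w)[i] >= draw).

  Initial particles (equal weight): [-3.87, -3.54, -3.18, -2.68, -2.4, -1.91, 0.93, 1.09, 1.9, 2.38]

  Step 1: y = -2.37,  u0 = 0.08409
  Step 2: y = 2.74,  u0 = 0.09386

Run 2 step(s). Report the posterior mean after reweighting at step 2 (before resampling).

step 1: w=[0.0137, 0.0465, 0.1251, 0.2722, 0.3107, 0.2319, 0.0000, 0.0000, 0.0000, 0.0000]  mean=-2.5332  Neff=4.1255  idx=[2, 2, 3, 3, 4, 4, 4, 5, 5, 5]
step 2: w=[0.0000, 0.0000, 0.0000, 0.0000, 0.0004, 0.0004, 0.0004, 0.3329, 0.3329, 0.3329]  mean=-1.9106  Neff=3.0078  idx=[7, 7, 7, 8, 8, 8, 9, 9, 9, 9]

post_mean = -1.9106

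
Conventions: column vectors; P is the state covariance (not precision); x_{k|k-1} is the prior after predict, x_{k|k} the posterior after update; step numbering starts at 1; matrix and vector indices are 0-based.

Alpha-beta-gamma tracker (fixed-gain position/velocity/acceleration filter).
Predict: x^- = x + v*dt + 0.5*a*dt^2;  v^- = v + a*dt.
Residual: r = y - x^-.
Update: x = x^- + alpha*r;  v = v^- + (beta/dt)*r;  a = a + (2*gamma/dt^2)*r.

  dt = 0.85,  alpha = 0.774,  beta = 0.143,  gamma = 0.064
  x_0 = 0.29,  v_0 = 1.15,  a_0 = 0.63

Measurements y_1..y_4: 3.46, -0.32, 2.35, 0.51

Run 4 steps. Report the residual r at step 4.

step 1: x_pred=1.4951  r=1.9649  x^+=3.0159  v^+=2.0161  a^+=0.9781
step 2: x_pred=5.0829  r=-5.4029  x^+=0.9011  v^+=1.9385  a^+=0.0209
step 3: x_pred=2.5563  r=-0.2063  x^+=2.3966  v^+=1.9216  a^+=-0.0156
step 4: x_pred=4.0243  r=-3.5143  x^+=1.3042  v^+=1.3170  a^+=-0.6382

resid = -3.5143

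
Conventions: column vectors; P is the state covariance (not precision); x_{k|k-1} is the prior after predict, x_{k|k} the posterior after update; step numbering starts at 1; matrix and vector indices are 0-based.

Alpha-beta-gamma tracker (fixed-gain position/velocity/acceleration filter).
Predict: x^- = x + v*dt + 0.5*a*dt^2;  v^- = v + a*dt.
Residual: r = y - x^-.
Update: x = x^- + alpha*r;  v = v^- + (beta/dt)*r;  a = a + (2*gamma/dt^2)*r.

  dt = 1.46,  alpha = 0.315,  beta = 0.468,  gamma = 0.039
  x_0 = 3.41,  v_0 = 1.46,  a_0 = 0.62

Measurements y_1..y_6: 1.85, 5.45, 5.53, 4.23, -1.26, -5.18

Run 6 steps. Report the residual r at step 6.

resid = -5.4151

step 1: x_pred=6.2024  r=-4.3524  x^+=4.8314  v^+=0.9700  a^+=0.4607
step 2: x_pred=6.7387  r=-1.2887  x^+=6.3328  v^+=1.2296  a^+=0.4136
step 3: x_pred=8.5688  r=-3.0388  x^+=7.6116  v^+=0.8594  a^+=0.3024
step 4: x_pred=9.1885  r=-4.9585  x^+=7.6266  v^+=-0.2886  a^+=0.1209
step 5: x_pred=7.3341  r=-8.5941  x^+=4.6270  v^+=-2.8669  a^+=-0.1935
step 6: x_pred=0.2351  r=-5.4151  x^+=-1.4707  v^+=-4.8852  a^+=-0.3917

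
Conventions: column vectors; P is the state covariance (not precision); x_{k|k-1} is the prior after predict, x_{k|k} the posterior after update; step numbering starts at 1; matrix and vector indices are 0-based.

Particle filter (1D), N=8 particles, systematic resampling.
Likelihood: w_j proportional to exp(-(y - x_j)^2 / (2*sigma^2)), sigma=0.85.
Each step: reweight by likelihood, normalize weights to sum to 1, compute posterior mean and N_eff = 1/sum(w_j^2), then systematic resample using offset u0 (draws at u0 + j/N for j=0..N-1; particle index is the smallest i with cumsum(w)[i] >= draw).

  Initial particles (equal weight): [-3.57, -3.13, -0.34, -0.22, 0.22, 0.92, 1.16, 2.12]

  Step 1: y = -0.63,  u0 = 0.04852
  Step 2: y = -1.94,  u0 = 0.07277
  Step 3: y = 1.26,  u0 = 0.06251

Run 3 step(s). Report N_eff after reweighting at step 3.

N_eff = 6.6832

step 1: w=[0.0009, 0.0048, 0.3419, 0.3226, 0.2198, 0.0687, 0.0395, 0.0019]  mean=-0.0440  Neff=3.6296  idx=[2, 2, 2, 3, 3, 4, 4, 5]
step 2: w=[0.1998, 0.1998, 0.1998, 0.1517, 0.1517, 0.0465, 0.0465, 0.0041]  mean=-0.2463  Neff=5.8771  idx=[0, 0, 1, 2, 2, 3, 4, 5]
step 3: w=[0.0965, 0.0965, 0.0965, 0.0965, 0.0965, 0.1246, 0.1246, 0.2684]  mean=-0.1598  Neff=6.6832  idx=[0, 1, 3, 4, 5, 6, 7, 7]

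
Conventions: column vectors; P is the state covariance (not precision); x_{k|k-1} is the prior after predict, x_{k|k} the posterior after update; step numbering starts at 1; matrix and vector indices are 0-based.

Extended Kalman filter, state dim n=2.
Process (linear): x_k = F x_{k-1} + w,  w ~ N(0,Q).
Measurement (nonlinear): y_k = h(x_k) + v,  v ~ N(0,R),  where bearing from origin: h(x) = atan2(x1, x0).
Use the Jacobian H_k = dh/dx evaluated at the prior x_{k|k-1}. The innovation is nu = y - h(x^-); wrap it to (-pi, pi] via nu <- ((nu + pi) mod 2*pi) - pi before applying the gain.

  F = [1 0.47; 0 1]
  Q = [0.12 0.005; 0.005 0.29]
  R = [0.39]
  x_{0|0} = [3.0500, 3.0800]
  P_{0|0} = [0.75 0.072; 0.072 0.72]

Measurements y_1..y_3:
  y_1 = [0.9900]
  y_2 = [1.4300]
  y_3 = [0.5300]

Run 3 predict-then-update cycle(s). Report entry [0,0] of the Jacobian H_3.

H_jac[0,0] = -0.0500

step 1: x^-=[4.4976, 3.0800]  P^-=[1.0967 0.4154; 0.4154 1.0100]  H_jac=[-0.1037 0.1514]  S=[0.4119]  K=[-0.1233; 0.2666]  nu=[0.3895]  x^+=[4.4496, 3.1839]  P^+=[1.0905 0.4289; 0.4289 0.9807]
step 2: x^-=[5.9460, 3.1839]  P^-=[1.8303 0.8949; 0.8949 1.2707]  H_jac=[-0.0700 0.1307]  S=[0.4043]  K=[-0.0275; 0.2559]  nu=[0.9384]  x^+=[5.9201, 3.4240]  P^+=[1.8300 0.8977; 0.8977 1.2442]
step 3: x^-=[7.5294, 3.4240]  P^-=[3.0687 1.4875; 1.4875 1.5342]  H_jac=[-0.0500 0.1101]  S=[0.3999]  K=[0.0253; 0.2361]  nu=[0.1032]  x^+=[7.5320, 3.4483]  P^+=[3.0685 1.4851; 1.4851 1.5120]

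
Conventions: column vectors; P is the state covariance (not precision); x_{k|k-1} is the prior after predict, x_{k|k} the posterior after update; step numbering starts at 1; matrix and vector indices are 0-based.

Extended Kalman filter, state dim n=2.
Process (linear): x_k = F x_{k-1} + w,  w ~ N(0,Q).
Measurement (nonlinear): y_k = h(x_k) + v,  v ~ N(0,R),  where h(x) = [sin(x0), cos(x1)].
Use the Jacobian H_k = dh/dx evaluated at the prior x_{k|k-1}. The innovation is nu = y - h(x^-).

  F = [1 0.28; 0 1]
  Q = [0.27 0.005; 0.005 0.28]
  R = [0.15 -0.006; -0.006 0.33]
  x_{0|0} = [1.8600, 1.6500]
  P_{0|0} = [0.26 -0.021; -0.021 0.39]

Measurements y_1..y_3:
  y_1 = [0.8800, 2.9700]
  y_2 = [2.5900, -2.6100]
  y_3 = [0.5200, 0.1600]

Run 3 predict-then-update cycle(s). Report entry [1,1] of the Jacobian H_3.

H_jac[1,1] = 0.8016

step 1: x^-=[2.3220, 1.6500]  P^-=[0.5488 0.0932; 0.0932 0.6700]  H_jac=[-0.6825 0.0000; 0.0000 -0.9969]  S=[0.4057 0.0574; 0.0574 0.9958]  K=[-0.9177 -0.0404; -0.0624 -0.6671]  nu=[0.1491, 3.0491]  x^+=[2.0620, -0.3934]  P^+=[0.2013 0.0078; 0.0078 0.2205]
step 2: x^-=[1.9518, -0.3934]  P^-=[0.4930 0.0746; 0.0746 0.5005]  H_jac=[-0.3719 0.0000; 0.0000 0.3834]  S=[0.2182 -0.0166; -0.0166 0.4035]  K=[-0.8375 0.0363; -0.0912 0.4717]  nu=[1.6617, -3.5336]  x^+=[0.4317, -2.2116]  P^+=[0.3384 0.0444; 0.0444 0.4074]
step 3: x^-=[-0.1875, -2.2116]  P^-=[0.6652 0.1635; 0.1635 0.6874]  H_jac=[0.9825 0.0000; 0.0000 0.8016]  S=[0.7921 0.1227; 0.1227 0.7718]  K=[0.8190 0.0395; 0.0944 0.6990]  nu=[0.7064, 0.7578]  x^+=[0.4210, -1.6151]  P^+=[0.1248 0.0101; 0.0101 0.2871]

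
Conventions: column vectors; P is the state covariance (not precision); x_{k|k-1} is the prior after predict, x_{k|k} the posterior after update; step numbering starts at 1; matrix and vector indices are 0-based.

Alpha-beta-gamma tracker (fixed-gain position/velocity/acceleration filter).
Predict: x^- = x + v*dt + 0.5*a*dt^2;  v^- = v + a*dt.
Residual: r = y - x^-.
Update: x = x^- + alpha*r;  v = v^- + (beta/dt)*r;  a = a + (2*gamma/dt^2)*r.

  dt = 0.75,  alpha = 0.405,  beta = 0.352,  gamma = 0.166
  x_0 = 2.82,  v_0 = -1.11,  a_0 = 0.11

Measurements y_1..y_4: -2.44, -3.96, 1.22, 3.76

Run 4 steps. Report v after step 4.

step 1: x_pred=2.0184  r=-4.4584  x^+=0.2128  v^+=-3.1200  a^+=-2.5215
step 2: x_pred=-2.8364  r=-1.1236  x^+=-3.2915  v^+=-5.5384  a^+=-3.1846
step 3: x_pred=-8.3410  r=9.5610  x^+=-4.4688  v^+=-3.4397  a^+=2.4584
step 4: x_pred=-6.3571  r=10.1171  x^+=-2.2597  v^+=3.1525  a^+=8.4298

v_post = 3.1525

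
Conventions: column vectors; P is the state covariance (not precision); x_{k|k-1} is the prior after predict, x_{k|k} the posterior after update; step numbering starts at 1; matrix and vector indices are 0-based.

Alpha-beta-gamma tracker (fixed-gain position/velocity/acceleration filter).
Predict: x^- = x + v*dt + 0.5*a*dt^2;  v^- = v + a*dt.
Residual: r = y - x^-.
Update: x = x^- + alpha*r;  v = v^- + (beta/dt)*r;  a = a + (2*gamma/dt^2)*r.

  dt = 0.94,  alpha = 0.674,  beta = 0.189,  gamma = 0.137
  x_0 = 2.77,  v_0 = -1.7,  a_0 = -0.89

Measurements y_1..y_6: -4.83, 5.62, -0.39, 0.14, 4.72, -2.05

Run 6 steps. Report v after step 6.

v_post = 4.4840

step 1: x_pred=0.7788  r=-5.6088  x^+=-3.0015  v^+=-3.6643  a^+=-2.6293
step 2: x_pred=-7.6076  r=13.2276  x^+=1.3078  v^+=-3.4762  a^+=1.4726
step 3: x_pred=-1.3093  r=0.9193  x^+=-0.6897  v^+=-1.9072  a^+=1.7576
step 4: x_pred=-1.7059  r=1.8459  x^+=-0.4618  v^+=0.1161  a^+=2.3300
step 5: x_pred=0.6768  r=4.0432  x^+=3.4019  v^+=3.1193  a^+=3.5838
step 6: x_pred=7.9174  r=-9.9674  x^+=1.1994  v^+=4.4840  a^+=0.4930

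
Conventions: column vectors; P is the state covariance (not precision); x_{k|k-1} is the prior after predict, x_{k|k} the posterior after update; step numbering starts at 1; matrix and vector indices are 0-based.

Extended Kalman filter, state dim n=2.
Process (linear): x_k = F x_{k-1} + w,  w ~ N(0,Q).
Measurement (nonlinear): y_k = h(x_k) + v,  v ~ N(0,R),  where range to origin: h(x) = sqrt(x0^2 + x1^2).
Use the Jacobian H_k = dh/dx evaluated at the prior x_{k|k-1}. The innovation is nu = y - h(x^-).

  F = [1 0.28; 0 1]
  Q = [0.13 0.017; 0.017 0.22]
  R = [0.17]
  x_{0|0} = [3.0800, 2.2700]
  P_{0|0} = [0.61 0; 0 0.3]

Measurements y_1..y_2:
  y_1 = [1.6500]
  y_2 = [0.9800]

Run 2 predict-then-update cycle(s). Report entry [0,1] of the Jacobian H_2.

H_jac[0,1] = 0.5185

step 1: x^-=[3.7156, 2.2700]  P^-=[0.7635 0.1010; 0.1010 0.5200]  H_jac=[0.8533 0.5213]  S=[0.9572]  K=[0.7357; 0.3733]  nu=[-2.7041]  x^+=[1.7262, 1.2606]  P^+=[0.2454 -0.1619; -0.1619 0.3866]
step 2: x^-=[2.0792, 1.2606]  P^-=[0.3151 -0.0366; -0.0366 0.6066]  H_jac=[0.8551 0.5185]  S=[0.5310]  K=[0.4717; 0.5334]  nu=[-1.4515]  x^+=[1.3945, 0.4865]  P^+=[0.1970 -0.1702; -0.1702 0.4556]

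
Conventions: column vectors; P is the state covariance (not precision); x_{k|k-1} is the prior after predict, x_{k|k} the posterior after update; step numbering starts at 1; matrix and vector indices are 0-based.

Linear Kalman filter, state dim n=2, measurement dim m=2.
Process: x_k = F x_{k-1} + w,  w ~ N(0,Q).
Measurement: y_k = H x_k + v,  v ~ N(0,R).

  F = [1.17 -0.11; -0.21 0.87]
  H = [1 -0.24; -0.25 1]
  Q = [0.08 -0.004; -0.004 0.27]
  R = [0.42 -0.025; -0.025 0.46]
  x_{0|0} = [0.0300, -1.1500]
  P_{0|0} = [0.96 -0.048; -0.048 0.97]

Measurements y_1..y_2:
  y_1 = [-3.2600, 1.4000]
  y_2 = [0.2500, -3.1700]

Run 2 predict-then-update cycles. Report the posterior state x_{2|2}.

x_post = [-1.1294, -1.4935]

step 1: x^-=[0.1616, -1.0068]  P^-=[1.4182 -0.3827; -0.3827 1.0641]  S=[2.0832 -1.0406; -1.0406 1.8040]  K=[0.7315 0.0133; 0.0208 0.6549]  nu=[-3.6632, 2.4472]  x^+=[-2.4856, 0.5195]  P^+=[0.3234 0.0687; 0.0687 0.3179]
step 2: x^-=[-2.9653, 0.9739]  P^-=[0.5089 -0.0424; -0.0424 0.4998]  S=[0.9780 -0.3171; -0.3171 1.0128]  K=[0.5302 -0.0015; -0.0029 0.5030]  nu=[3.4490, -4.8853]  x^+=[-1.1294, -1.4935]  P^+=[0.2334 0.0444; 0.0444 0.2426]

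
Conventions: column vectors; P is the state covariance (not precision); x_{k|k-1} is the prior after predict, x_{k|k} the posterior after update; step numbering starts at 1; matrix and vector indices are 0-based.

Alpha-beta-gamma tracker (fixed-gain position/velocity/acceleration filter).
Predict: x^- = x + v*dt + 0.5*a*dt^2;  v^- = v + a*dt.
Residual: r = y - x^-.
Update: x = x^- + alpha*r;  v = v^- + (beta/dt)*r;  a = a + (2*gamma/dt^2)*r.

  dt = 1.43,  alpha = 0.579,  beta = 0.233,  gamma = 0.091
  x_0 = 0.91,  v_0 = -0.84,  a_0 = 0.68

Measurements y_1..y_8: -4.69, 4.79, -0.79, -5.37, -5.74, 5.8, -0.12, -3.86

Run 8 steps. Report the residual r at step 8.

resid = -4.9861

step 1: x_pred=0.4041  r=-5.0941  x^+=-2.5454  v^+=-0.6976  a^+=0.2266
step 2: x_pred=-3.3113  r=8.1013  x^+=1.3794  v^+=0.9465  a^+=0.9476
step 3: x_pred=3.7017  r=-4.4917  x^+=1.1010  v^+=1.5697  a^+=0.5479
step 4: x_pred=3.9059  r=-9.2759  x^+=-1.4649  v^+=0.8418  a^+=-0.2777
step 5: x_pred=-0.5450  r=-5.1950  x^+=-3.5529  v^+=-0.4018  a^+=-0.7401
step 6: x_pred=-4.8841  r=10.6841  x^+=1.3020  v^+=0.2808  a^+=0.2108
step 7: x_pred=1.9191  r=-2.0391  x^+=0.7385  v^+=0.2501  a^+=0.0294
step 8: x_pred=1.1261  r=-4.9861  x^+=-1.7609  v^+=-0.5204  a^+=-0.4144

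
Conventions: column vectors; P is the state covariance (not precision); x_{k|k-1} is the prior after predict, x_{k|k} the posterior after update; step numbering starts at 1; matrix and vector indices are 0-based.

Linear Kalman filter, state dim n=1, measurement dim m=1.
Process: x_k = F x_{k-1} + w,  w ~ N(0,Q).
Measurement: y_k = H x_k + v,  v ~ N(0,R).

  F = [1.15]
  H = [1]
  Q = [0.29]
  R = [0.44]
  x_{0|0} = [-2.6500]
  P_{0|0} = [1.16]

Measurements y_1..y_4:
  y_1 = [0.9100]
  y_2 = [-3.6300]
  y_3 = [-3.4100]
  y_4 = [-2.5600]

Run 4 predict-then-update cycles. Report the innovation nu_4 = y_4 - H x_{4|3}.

step 1: x^-=[-3.0475]  P^-=[1.8241]  S=[2.2641]  K=[0.8057]  nu=[3.9575]  x^+=[0.1409]  P^+=[0.3545]
step 2: x^-=[0.1620]  P^-=[0.7588]  S=[1.1988]  K=[0.6330]  nu=[-3.7920]  x^+=[-2.2382]  P^+=[0.2785]
step 3: x^-=[-2.5739]  P^-=[0.6583]  S=[1.0983]  K=[0.5994]  nu=[-0.8361]  x^+=[-3.0751]  P^+=[0.2637]
step 4: x^-=[-3.5363]  P^-=[0.6388]  S=[1.0788]  K=[0.5921]  nu=[0.9763]  x^+=[-2.9582]  P^+=[0.2605]

innov = [0.9763]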